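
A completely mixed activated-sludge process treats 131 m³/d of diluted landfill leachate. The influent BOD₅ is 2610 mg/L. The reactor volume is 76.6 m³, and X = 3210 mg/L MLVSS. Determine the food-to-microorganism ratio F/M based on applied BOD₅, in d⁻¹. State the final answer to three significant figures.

F/M ≈ 1.39 d⁻¹

Food-to-microorganism ratio F/M = Q S₀ / (V X) = 131 × 2610 / (76.60 × 3210) = 1.391 d⁻¹.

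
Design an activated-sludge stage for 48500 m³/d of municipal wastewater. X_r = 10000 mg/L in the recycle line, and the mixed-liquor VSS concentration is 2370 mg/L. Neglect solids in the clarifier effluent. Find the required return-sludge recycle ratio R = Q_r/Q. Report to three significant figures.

R ≈ 0.311

Mass balance around the secondary clarifier (neglecting effluent solids): R = X / (X_r − X) = 2370 / (10000 − 2370) = 0.3106.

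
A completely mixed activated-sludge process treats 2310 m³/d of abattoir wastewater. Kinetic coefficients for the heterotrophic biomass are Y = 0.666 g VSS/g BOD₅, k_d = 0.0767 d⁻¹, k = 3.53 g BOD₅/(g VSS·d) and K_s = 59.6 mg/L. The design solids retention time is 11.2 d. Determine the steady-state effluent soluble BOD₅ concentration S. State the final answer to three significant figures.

S ≈ 4.53 mg/L

From the Monod/SRT balance for a CMAS, S = K_s·(1+k_d θ_c)/[θ_c·(Y k − k_d) − 1] = 59.6 × (1 + 0.0767 × 11.2) / [11.2 × (0.666 × 3.53 − 0.0767) − 1] = 110.8 / 24.47 = 4.528 mg/L.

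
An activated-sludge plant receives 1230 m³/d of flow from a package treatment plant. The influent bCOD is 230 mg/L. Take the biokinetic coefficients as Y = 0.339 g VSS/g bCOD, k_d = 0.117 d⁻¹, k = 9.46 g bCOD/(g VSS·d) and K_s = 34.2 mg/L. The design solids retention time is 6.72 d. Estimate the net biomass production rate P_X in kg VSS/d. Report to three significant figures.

P_X ≈ 53.0 kg VSS/d

Effluent substrate depends only on kinetics and SRT: S = K_s(1 + k_d θ_c) / [θ_c(Yk − k_d) − 1] = 34.2 × (1 + 0.117 × 6.72) / [6.72 × (0.339 × 9.46 − 0.117) − 1] = 61.09 / 19.76 = 3.091 mg/L.
The observed yield is Y_obs = Y/(1 + k_d·θ_c) = 0.339 / (1 + 0.117 × 6.72) = 0.339 / 1.786 = 0.1898 g VSS per g bCOD removed.
Mass of bCOD removed per day: Q(S₀ − S) = 1230 × 226.9 g/m³ = 279.1 kg/d.
Biomass produced: P_X = Y_obs·Q·ΔS = 0.1898 × 279.1 ≈ 52.97 kg VSS/d.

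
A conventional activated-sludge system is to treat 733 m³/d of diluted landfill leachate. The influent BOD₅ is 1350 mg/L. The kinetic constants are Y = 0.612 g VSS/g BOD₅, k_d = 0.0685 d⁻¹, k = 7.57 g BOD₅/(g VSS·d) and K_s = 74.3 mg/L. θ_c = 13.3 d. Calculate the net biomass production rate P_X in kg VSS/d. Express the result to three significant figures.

From the Monod/SRT balance for a CMAS, S = K_s·(1+k_d θ_c)/[θ_c·(Y k − k_d) − 1] = 74.3 × (1 + 0.0685 × 13.3) / [13.3 × (0.612 × 7.57 − 0.0685) − 1] = 142.0 / 59.71 = 2.378 mg/L.
Observed yield with endogenous decay: Y_obs = Y / (1 + k_d·θ_c) = 0.612 / (1 + 0.0685 × 13.3) = 0.612 / 1.911 = 0.3202 g VSS/g BOD₅.
Substrate removed = Q·(S₀ − S) = 733 m³/d × (1350 − 2.38) g/m³ = 9.88×10^5 g/d = 987.8 kg/d.
So the net sludge growth is P_X = 0.3202 × 987.8 = 316.3 kg VSS/d.

P_X ≈ 316 kg VSS/d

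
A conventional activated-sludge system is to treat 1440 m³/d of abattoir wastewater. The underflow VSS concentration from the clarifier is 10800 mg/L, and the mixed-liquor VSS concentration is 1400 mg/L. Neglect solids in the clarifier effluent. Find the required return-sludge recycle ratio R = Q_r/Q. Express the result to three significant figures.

R ≈ 0.149

R = Q_r/Q = X/(X_r − X) = 1400 / (10800 − 1400) = 0.1489.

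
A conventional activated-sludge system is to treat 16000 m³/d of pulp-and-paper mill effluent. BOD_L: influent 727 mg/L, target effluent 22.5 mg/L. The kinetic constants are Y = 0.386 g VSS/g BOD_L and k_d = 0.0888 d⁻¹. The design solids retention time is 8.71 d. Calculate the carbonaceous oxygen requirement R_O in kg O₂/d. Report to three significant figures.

Correct the yield for decay: Y_obs = Y/(1 + k_d θ_c) = 0.386 / (1 + 0.0888 × 8.71) = 0.386 / 1.773 = 0.2177.
Substrate removed = Q·(S₀ − S) = 16000 m³/d × (727 − 22.5) g/m³ = 1.13×10^7 g/d = 11272 kg/d.
Net sludge production P_X = 0.2177 × 11272 = 2453 kg VSS/d.
Carbonaceous O₂ demand = substrate oxidised − cell-mass equivalent = 11272 − 1.42 × 2453 = 7788 kg O₂/d.

R_O ≈ 7790 kg O₂/d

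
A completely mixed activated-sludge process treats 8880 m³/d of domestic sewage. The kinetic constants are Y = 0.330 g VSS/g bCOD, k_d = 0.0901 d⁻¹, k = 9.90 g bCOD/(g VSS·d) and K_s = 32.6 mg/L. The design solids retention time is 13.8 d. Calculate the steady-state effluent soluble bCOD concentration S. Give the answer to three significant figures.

For a completely mixed reactor with recycle the Lawrence–McCarty relation gives S = K_s·(1 + k_d·θ_c) / [θ_c·(Y·k − k_d) − 1] = 32.6 × (1 + 0.0901 × 13.8) / [13.8 × (0.330 × 9.90 − 0.0901) − 1] = 73.13 / 42.84 = 1.707 mg/L.

S ≈ 1.71 mg/L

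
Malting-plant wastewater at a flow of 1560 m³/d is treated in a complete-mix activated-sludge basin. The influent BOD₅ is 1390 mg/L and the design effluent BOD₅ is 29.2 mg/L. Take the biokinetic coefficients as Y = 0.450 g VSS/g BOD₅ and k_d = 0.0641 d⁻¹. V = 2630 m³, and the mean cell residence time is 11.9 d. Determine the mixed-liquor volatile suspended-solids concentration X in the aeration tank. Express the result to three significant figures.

X ≈ 2450 mg/L

X = Y·Q·ΔS·θ_c / [V·(1 + k_d θ_c)] = 0.450 × 1560 × (1390 − 29.2) × 11.9 / [2630 × (1 + 0.0641 × 11.9)] = 2452 mg/L.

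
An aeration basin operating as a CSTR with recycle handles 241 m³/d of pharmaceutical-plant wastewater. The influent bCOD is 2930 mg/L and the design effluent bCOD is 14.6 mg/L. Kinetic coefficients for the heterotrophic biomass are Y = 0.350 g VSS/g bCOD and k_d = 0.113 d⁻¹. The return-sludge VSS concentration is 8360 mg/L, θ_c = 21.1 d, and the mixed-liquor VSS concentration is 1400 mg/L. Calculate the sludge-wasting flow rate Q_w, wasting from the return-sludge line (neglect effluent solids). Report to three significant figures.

Rearranging the biomass balance for a CMAS with decay, V = Y·Q·ΔS·θ_c / [X·(1+k_d θ_c)] = 0.350 × 241 × (2930 − 14.6) × 21.1 / [1400 × (1 + 0.113 × 21.1)] = 5.19×10^6 / 4738 = 1095 m³.
Q_w = (V·X)/(θ_c X_r) = 1095 × 1400 / (21.1 × 8360) = 8.692 m³/d.

Q_w ≈ 8.69 m³/d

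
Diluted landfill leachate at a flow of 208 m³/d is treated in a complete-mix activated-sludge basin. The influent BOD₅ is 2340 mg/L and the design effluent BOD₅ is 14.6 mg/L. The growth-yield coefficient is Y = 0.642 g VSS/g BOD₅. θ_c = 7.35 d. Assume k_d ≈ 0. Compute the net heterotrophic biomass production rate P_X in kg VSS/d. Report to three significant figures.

P_X ≈ 311 kg VSS/d

No decay correction is needed, so Y_obs = Y = 0.642.
Substrate removed = Q·(S₀ − S) = 208 m³/d × (2340 − 14.6) g/m³ = 4.84×10^5 g/d = 483.7 kg/d.
P_X = Y_obs · Q(S₀ − S) = 0.6420 × 483.7 = 310.5 kg VSS/d.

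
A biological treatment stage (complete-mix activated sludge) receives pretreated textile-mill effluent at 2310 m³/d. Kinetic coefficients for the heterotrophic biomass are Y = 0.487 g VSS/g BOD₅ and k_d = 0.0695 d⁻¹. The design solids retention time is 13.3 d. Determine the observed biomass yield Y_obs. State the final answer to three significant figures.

Observed yield with endogenous decay: Y_obs = Y / (1 + k_d·θ_c) = 0.487 / (1 + 0.0695 × 13.3) = 0.487 / 1.924 = 0.2531 g VSS/g BOD₅.

Y_obs ≈ 0.253 g VSS/g BOD₅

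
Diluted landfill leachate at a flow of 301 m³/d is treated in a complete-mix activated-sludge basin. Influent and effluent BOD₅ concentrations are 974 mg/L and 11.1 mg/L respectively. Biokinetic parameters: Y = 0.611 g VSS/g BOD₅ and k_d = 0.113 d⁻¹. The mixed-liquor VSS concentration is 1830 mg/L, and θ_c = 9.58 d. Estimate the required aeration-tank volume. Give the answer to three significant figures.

V ≈ 445 m³

Steady-state biomass mass balance: V·X·(1 + k_d·θ_c) = Y·Q·(S₀ − S)·θ_c, so V = 0.611 × 301 × (974 − 11.1) × 9.58 / [1830 × (1 + 0.113 × 9.58)] = 1.7×10^6 / 3811 = 445.2 m³.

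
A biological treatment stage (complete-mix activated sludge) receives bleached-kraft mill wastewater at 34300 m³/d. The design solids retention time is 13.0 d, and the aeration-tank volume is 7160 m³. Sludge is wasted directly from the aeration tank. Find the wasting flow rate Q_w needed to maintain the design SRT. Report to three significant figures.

Q_w ≈ 551 m³/d

For wasting at MLVSS concentration, Q_w = V/θ_c = 7160/13.0 = 550.8 m³/d.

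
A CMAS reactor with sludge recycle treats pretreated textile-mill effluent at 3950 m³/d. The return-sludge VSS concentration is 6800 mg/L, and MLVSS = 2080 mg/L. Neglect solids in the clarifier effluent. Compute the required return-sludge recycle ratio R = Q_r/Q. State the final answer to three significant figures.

Mass balance around the secondary clarifier (neglecting effluent solids): R = X / (X_r − X) = 2080 / (6800 − 2080) = 0.4407.

R ≈ 0.441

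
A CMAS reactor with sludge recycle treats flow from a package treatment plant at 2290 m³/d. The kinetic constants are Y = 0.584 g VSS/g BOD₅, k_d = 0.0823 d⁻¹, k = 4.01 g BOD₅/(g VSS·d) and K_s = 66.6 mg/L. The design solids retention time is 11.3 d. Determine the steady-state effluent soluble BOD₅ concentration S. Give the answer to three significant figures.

S ≈ 5.24 mg/L

Effluent substrate depends only on kinetics and SRT: S = K_s(1 + k_d θ_c) / [θ_c(Yk − k_d) − 1] = 66.6 × (1 + 0.0823 × 11.3) / [11.3 × (0.584 × 4.01 − 0.0823) − 1] = 128.5 / 24.53 = 5.239 mg/L.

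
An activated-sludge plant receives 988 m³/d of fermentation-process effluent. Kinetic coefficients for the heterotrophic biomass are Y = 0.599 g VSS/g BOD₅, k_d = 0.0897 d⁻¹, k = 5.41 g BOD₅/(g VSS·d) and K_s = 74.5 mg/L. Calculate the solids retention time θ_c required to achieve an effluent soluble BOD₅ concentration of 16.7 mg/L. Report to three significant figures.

θ_c ≈ 1.99 d

From 1/θ_c = Y·k·S/(K_s + S) − k_d: Y·k·S/(K_s+S) = 0.599 × 5.41 × 16.7 / (74.5 + 16.7) = 0.5934 d⁻¹.
θ_c = 1/(μ − k_d) = 1/(0.5934 − 0.0897) = 1/0.5037 = 1.985 d.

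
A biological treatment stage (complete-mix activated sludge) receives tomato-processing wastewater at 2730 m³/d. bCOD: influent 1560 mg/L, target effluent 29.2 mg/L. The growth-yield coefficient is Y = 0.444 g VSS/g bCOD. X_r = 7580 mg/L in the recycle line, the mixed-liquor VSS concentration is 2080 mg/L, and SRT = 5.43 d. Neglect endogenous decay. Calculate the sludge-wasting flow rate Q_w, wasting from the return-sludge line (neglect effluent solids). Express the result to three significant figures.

Biomass mass balance (decay neglected): V·X = Y·Q·(S₀ − S)·θ_c, so V = 0.444 × 2730 × (1560 − 29.2) × 5.43 / 2080 = 4844 m³.
θ_c = V·X/(Q_w·X_r) when wasting from the recycle, so Q_w = V·X/(θ_c·X_r) = 4844 × 2080 / (5.43 × 7580) = 244.8 m³/d.

Q_w ≈ 245 m³/d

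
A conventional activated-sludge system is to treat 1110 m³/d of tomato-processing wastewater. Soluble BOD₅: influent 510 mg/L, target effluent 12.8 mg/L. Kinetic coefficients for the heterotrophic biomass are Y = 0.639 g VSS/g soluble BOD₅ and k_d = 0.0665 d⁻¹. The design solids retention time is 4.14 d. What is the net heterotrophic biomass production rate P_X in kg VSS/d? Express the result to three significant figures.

Y_obs = Y / (1 + k_d θ_c) = 0.639 / (1 + 0.0665 × 4.14) = 0.639 / 1.275 = 0.5011.
ΔS = 510 − 12.8 = 497.2 mg/L, so the substrate removal rate is 1110 × 497.2/1000 = 551.9 kg soluble BOD₅/d.
P_X = Y_obs · Q(S₀ − S) = 0.5011 × 551.9 = 276.5 kg VSS/d.

P_X ≈ 277 kg VSS/d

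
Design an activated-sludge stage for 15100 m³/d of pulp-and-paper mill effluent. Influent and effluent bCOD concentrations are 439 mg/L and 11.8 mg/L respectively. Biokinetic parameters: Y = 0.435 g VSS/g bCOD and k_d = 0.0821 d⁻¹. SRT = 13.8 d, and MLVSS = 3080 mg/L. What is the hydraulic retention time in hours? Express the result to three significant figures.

τ ≈ 9.37 h

From the SRT design equation V = Y Q (S₀−S) θ_c / [X (1 + k_d θ_c)] = 0.435 × 15100 × (439 − 11.8) × 13.8 / [3080 × (1 + 0.0821 × 13.8)] = 3.87×10^7 / 6570 = 5894 m³.
Hydraulic retention time τ = V/Q = 5894 / 15100 = 0.3904 d = 9.369 h.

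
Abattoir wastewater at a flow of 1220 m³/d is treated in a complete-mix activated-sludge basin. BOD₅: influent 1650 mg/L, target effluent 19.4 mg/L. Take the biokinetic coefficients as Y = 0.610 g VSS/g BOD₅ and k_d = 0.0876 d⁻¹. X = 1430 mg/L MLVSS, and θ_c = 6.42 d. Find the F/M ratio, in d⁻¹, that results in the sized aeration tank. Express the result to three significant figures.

Steady-state biomass mass balance: V·X·(1 + k_d·θ_c) = Y·Q·(S₀ − S)·θ_c, so V = 0.610 × 1220 × (1650 − 19.4) × 6.42 / [1430 × (1 + 0.0876 × 6.42)] = 7.79×10^6 / 2234 = 3487 m³.
F/M = Q·S₀ / (V·X) = 1220 × 1650 / (3487 × 1430) = 0.4037 g BOD₅·(g VSS·d)⁻¹.

F/M ≈ 0.404 d⁻¹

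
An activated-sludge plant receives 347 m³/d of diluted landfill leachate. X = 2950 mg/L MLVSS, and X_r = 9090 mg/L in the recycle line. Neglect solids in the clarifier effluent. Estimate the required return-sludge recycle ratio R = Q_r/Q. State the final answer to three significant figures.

R ≈ 0.480

Solids balance on the clarifier gives (1+R)X = R·X_r, so R = X/(X_r − X) = 2950 / (9090 − 2950) = 0.4805.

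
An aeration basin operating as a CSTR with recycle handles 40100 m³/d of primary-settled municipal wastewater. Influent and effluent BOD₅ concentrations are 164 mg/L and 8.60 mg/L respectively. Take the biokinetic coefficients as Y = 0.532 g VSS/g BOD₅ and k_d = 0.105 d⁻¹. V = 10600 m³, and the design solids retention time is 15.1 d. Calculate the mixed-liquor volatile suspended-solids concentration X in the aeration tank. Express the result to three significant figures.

X = Y·Q·ΔS·θ_c / [V·(1 + k_d θ_c)] = 0.532 × 40100 × (164 − 8.60) × 15.1 / [10600 × (1 + 0.105 × 15.1)] = 1827 mg/L.

X ≈ 1830 mg/L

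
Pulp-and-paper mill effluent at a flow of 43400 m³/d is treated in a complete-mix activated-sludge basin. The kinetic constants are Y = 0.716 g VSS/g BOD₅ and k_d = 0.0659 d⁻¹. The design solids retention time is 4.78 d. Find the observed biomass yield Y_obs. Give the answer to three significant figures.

Y_obs = Y / (1 + k_d θ_c) = 0.716 / (1 + 0.0659 × 4.78) = 0.716 / 1.315 = 0.5445.

Y_obs ≈ 0.544 g VSS/g BOD₅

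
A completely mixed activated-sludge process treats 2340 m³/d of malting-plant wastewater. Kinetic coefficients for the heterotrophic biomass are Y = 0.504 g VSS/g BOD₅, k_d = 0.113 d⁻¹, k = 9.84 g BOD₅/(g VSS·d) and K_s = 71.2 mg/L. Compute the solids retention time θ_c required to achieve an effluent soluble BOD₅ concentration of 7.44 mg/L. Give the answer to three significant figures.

From 1/θ_c = Y·k·S/(K_s + S) − k_d: Y·k·S/(K_s+S) = 0.504 × 9.84 × 7.44 / (71.2 + 7.44) = 0.4692 d⁻¹.
θ_c = 1/(μ − k_d) = 1/(0.4692 − 0.113) = 1/0.3562 = 2.807 d.

θ_c ≈ 2.81 d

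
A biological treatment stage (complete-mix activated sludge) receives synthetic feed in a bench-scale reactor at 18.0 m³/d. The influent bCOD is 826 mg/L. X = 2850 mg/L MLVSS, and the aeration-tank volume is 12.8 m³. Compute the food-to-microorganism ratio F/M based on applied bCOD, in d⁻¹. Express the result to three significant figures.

Food-to-microorganism ratio F/M = Q S₀ / (V X) = 18.0 × 826 / (12.80 × 2850) = 0.4076 d⁻¹.

F/M ≈ 0.408 d⁻¹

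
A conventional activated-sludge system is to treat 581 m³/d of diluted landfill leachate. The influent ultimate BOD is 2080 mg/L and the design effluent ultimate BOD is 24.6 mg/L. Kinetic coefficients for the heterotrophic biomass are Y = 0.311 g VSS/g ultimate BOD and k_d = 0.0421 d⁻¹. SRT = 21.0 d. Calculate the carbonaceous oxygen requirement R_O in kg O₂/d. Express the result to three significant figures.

R_O ≈ 914 kg O₂/d

Y_obs = Y / (1 + k_d θ_c) = 0.311 / (1 + 0.0421 × 21.0) = 0.311 / 1.884 = 0.1651.
ΔS = 2080 − 24.6 = 2055 mg/L, so the substrate removal rate is 581 × 2055/1000 = 1194 kg ultimate BOD/d.
Net sludge production P_X = 0.1651 × 1194 = 197.1 kg VSS/d.
R_O = Q·(S₀ − S) − 1.42·P_X = 1194 − 1.42 × 197.1 = 914.3 kg O₂/d.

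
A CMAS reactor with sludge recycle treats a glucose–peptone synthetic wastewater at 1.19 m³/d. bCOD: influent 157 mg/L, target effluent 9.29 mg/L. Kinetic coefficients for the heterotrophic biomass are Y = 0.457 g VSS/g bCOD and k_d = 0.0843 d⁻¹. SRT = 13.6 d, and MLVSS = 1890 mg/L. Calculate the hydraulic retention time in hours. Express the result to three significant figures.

Rearranging the biomass balance for a CMAS with decay, V = Y·Q·ΔS·θ_c / [X·(1+k_d θ_c)] = 0.457 × 1.19 × (157 − 9.29) × 13.6 / [1890 × (1 + 0.0843 × 13.6)] = 1.09×10^3 / 4057 = 0.2693 m³.
HRT = V/Q = 0.2693 m³ / 1.19 m³·d⁻¹ = 0.2263 d × 24 = 5.431 h.

τ ≈ 5.43 h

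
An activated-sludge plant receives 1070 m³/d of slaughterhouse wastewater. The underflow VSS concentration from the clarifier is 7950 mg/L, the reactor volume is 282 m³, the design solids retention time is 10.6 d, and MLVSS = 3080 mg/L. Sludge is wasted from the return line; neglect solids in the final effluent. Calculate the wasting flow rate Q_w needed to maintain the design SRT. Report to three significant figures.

Q_w = (V·X)/(θ_c X_r) = 282.0 × 3080 / (10.6 × 7950) = 10.31 m³/d.

Q_w ≈ 10.3 m³/d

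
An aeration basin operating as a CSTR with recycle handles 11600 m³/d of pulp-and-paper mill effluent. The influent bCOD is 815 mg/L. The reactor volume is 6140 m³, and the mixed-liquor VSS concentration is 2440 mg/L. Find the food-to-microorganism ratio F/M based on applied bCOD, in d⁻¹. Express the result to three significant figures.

F/M = applied load / biomass = Q·S₀/(V·X) = 11600 × 815 / (6140 × 2440) = 0.6310 d⁻¹.

F/M ≈ 0.631 d⁻¹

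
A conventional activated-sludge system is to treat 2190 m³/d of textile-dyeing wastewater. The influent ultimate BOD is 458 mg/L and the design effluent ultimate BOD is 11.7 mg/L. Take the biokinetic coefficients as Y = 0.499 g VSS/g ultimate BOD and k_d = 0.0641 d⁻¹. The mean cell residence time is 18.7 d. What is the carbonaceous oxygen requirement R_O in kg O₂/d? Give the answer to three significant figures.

R_O ≈ 662 kg O₂/d

The observed yield is Y_obs = Y/(1 + k_d·θ_c) = 0.499 / (1 + 0.0641 × 18.7) = 0.499 / 2.199 = 0.2270 g VSS per g ultimate BOD removed.
Mass of ultimate BOD removed per day: Q(S₀ − S) = 2190 × 446.3 g/m³ = 977.4 kg/d.
Net sludge production P_X = 0.2270 × 977.4 = 221.8 kg VSS/d.
R_O = Q·(S₀ − S) − 1.42·P_X = 977.4 − 1.42 × 221.8 = 662.4 kg O₂/d.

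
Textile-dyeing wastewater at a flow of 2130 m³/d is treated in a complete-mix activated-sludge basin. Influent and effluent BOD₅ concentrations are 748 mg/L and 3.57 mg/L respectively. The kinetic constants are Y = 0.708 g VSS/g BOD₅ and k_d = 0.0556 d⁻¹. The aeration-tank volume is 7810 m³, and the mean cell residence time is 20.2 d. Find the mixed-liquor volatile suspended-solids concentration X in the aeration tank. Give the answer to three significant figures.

X ≈ 1370 mg/L

From V·X·(1 + k_d·θ_c) = Y·Q·(S₀ − S)·θ_c: X = 0.708 × 2130 × (748 − 3.57) × 20.2 / [7810 × (1 + 0.0556 × 20.2)] = 1368 mg/L.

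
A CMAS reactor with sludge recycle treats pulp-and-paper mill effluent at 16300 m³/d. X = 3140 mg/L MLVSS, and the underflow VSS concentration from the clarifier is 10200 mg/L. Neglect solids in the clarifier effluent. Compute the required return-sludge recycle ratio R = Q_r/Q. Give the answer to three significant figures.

Mass balance around the secondary clarifier (neglecting effluent solids): R = X / (X_r − X) = 3140 / (10200 − 3140) = 0.4448.

R ≈ 0.445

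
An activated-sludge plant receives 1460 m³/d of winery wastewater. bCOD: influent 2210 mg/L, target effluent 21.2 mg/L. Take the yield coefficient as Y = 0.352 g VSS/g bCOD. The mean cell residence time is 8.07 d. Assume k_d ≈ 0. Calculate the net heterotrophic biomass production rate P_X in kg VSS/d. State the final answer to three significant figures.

With endogenous decay neglected, the observed yield equals the true yield: Y_obs = Y = 0.352 g VSS/g bCOD.
Q·(S₀ − S) = 1460 × (2210 − 21.2) × 10⁻³ = 3196 kg/d removed.
So the net sludge growth is P_X = 0.3520 × 3196 = 1125 kg VSS/d.

P_X ≈ 1120 kg VSS/d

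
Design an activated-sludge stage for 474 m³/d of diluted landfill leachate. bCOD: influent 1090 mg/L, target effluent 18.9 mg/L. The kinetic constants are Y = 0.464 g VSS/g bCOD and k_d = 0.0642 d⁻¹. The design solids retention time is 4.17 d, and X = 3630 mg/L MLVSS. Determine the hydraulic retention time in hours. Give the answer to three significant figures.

Rearranging the biomass balance for a CMAS with decay, V = Y·Q·ΔS·θ_c / [X·(1+k_d θ_c)] = 0.464 × 474 × (1090 − 18.9) × 4.17 / [3630 × (1 + 0.0642 × 4.17)] = 9.82×10^5 / 4602 = 213.5 m³.
HRT = V/Q = 213.5 m³ / 474 m³·d⁻¹ = 0.4504 d × 24 = 10.81 h.

τ ≈ 10.8 h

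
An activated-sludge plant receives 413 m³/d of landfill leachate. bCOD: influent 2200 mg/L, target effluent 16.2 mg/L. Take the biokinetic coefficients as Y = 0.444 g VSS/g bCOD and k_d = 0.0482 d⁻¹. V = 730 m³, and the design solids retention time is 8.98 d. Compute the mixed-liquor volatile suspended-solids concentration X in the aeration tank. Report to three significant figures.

X = Y·Q·ΔS·θ_c / [V·(1 + k_d θ_c)] = 0.444 × 413 × (2200 − 16.2) × 8.98 / [730 × (1 + 0.0482 × 8.98)] = 3438 mg/L.

X ≈ 3440 mg/L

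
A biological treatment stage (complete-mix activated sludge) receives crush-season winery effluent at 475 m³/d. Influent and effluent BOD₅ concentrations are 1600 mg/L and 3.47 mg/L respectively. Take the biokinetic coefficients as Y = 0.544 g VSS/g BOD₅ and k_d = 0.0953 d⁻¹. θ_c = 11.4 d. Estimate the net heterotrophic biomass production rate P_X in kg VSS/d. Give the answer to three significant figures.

P_X ≈ 198 kg VSS/d

The observed yield is Y_obs = Y/(1 + k_d·θ_c) = 0.544 / (1 + 0.0953 × 11.4) = 0.544 / 2.086 = 0.2607 g VSS per g BOD₅ removed.
Substrate removed = Q·(S₀ − S) = 475 m³/d × (1600 − 3.47) g/m³ = 7.58×10^5 g/d = 758.4 kg/d.
P_X = Y_obs · Q(S₀ − S) = 0.2607 × 758.4 = 197.7 kg VSS/d.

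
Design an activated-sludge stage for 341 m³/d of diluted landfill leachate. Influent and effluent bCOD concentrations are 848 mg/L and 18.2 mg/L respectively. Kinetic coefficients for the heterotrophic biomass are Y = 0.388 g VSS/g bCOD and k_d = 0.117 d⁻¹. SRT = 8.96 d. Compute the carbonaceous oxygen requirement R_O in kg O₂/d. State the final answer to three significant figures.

R_O ≈ 207 kg O₂/d

Observed yield with endogenous decay: Y_obs = Y / (1 + k_d·θ_c) = 0.388 / (1 + 0.117 × 8.96) = 0.388 / 2.048 = 0.1894 g VSS/g bCOD.
Substrate removed = Q·(S₀ − S) = 341 m³/d × (848 − 18.2) g/m³ = 2.83×10^5 g/d = 283.0 kg/d.
Net sludge production P_X = 0.1894 × 283.0 = 53.60 kg VSS/d.
Carbonaceous O₂ demand = substrate oxidised − cell-mass equivalent = 283.0 − 1.42 × 53.60 = 206.9 kg O₂/d.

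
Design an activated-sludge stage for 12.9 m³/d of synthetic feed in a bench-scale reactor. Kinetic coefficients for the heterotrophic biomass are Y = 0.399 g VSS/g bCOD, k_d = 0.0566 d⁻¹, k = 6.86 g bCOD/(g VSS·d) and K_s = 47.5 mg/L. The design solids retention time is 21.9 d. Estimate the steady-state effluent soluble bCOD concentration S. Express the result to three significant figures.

Effluent substrate depends only on kinetics and SRT: S = K_s(1 + k_d θ_c) / [θ_c(Yk − k_d) − 1] = 47.5 × (1 + 0.0566 × 21.9) / [21.9 × (0.399 × 6.86 − 0.0566) − 1] = 106.4 / 57.70 = 1.844 mg/L.

S ≈ 1.84 mg/L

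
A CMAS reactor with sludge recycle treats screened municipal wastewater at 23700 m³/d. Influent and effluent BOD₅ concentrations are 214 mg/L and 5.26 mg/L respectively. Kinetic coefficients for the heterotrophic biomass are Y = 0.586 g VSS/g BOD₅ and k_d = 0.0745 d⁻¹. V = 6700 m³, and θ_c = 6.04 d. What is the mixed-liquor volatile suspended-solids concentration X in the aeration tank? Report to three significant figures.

X = Y·Q·ΔS·θ_c / [V·(1 + k_d θ_c)] = 0.586 × 23700 × (214 − 5.26) × 6.04 / [6700 × (1 + 0.0745 × 6.04)] = 1802 mg/L.

X ≈ 1800 mg/L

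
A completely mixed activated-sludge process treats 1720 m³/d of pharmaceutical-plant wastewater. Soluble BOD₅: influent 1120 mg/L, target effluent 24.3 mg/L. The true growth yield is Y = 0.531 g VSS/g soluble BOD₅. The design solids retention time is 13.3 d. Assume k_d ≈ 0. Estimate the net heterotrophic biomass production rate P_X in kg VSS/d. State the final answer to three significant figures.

P_X ≈ 1000 kg VSS/d

Since k_d ≈ 0, Y_obs = Y = 0.531 g VSS/g soluble BOD₅.
ΔS = 1120 − 24.3 = 1096 mg/L, so the substrate removal rate is 1720 × 1096/1000 = 1885 kg soluble BOD₅/d.
Net biomass production P_X = Y_obs × Q·(S₀ − S) = 0.5310 × 1885 = 1001 kg VSS/d.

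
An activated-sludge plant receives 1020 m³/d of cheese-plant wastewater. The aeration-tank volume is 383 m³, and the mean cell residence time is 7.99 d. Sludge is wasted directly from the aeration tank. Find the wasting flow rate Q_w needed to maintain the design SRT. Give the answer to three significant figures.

With mixed-liquor wasting, θ_c = V/Q_w, so Q_w = V/θ_c = 383.0/7.99 = 47.93 m³/d.

Q_w ≈ 47.9 m³/d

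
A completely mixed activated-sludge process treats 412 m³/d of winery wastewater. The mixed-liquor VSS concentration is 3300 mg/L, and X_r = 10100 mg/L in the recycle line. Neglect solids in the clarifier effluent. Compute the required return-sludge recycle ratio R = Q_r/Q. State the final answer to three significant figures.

Solids balance on the clarifier gives (1+R)X = R·X_r, so R = X/(X_r − X) = 3300 / (10100 − 3300) = 0.4853.

R ≈ 0.485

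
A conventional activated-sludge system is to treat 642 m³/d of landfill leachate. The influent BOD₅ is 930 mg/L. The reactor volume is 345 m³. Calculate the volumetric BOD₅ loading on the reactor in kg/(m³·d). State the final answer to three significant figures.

L_v ≈ 1.73 kg BOD₅/(m³·d)

L_v = Q S₀ / V = 642 × 930 × 10⁻³ / 345.0 = 1.731 kg/(m³·d).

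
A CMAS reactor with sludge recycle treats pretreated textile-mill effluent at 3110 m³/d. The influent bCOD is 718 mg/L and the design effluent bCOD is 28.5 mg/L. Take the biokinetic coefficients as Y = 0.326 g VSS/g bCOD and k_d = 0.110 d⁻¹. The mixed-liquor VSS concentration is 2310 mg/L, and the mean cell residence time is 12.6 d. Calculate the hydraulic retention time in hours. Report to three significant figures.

Steady-state biomass mass balance: V·X·(1 + k_d·θ_c) = Y·Q·(S₀ − S)·θ_c, so V = 0.326 × 3110 × (718 − 28.5) × 12.6 / [2310 × (1 + 0.110 × 12.6)] = 8.81×10^6 / 5512 = 1598 m³.
Hydraulic retention time τ = V/Q = 1598 / 3110 = 0.5139 d = 12.33 h.

τ ≈ 12.3 h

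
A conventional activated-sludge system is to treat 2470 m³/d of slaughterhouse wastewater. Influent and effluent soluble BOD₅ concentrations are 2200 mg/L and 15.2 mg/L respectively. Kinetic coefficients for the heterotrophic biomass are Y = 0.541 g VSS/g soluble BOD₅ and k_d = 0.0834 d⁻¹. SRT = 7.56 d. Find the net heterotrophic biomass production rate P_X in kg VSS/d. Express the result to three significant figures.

The observed yield is Y_obs = Y/(1 + k_d·θ_c) = 0.541 / (1 + 0.0834 × 7.56) = 0.541 / 1.631 = 0.3318 g VSS per g soluble BOD₅ removed.
ΔS = 2200 − 15.2 = 2185 mg/L, so the substrate removal rate is 2470 × 2185/1000 = 5396 kg soluble BOD₅/d.
P_X = Y_obs · Q(S₀ − S) = 0.3318 × 5396 = 1791 kg VSS/d.

P_X ≈ 1790 kg VSS/d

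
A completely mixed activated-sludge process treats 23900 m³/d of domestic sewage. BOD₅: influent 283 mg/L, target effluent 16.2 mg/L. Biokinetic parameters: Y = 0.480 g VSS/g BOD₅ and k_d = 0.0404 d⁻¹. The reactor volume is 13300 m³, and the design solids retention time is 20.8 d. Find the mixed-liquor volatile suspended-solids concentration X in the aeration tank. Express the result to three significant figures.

X ≈ 2600 mg/L

From V·X·(1 + k_d·θ_c) = Y·Q·(S₀ − S)·θ_c: X = 0.480 × 23900 × (283 − 16.2) × 20.8 / [13300 × (1 + 0.0404 × 20.8)] = 2601 mg/L.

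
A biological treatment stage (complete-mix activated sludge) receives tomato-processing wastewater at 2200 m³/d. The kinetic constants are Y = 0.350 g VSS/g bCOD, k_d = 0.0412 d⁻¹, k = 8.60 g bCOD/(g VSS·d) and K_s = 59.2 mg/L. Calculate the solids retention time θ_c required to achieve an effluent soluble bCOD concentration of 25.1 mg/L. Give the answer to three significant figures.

Specific growth rate at S = 25.1 mg/L: μ = YkS/(K_s+S) = 0.350·8.60·25.1/(59.2+25.1) = 0.8962 d⁻¹.
Then 1/θ_c = μ − k_d = 0.8962 − 0.0412 = 0.8550 d⁻¹, giving θ_c = 1.170 d.

θ_c ≈ 1.17 d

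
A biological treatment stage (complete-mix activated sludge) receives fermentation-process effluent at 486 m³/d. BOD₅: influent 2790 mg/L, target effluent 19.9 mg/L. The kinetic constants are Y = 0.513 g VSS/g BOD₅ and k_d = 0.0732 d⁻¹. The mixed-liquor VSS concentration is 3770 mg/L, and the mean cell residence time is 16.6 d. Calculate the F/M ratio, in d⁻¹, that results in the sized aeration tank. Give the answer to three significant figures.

From the SRT design equation V = Y Q (S₀−S) θ_c / [X (1 + k_d θ_c)] = 0.513 × 486 × (2790 − 19.9) × 16.6 / [3770 × (1 + 0.0732 × 16.6)] = 1.15×10^7 / 8351 = 1373 m³.
Food-to-microorganism ratio F/M = Q S₀ / (V X) = 486 × 2790 / (1373 × 3770) = 0.2620 d⁻¹.

F/M ≈ 0.262 d⁻¹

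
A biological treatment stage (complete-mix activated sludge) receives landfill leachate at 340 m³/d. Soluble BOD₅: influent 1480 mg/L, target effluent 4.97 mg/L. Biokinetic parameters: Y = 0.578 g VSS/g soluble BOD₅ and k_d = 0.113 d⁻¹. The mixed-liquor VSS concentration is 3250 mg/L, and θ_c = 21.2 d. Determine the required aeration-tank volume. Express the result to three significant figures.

Rearranging the biomass balance for a CMAS with decay, V = Y·Q·ΔS·θ_c / [X·(1+k_d θ_c)] = 0.578 × 340 × (1480 − 4.97) × 21.2 / [3250 × (1 + 0.113 × 21.2)] = 6.15×10^6 / 11036 = 556.9 m³.

V ≈ 557 m³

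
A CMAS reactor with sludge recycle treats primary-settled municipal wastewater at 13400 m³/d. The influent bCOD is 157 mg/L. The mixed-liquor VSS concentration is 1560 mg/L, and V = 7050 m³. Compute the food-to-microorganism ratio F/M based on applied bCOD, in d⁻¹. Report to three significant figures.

F/M ≈ 0.191 d⁻¹

Food-to-microorganism ratio F/M = Q S₀ / (V X) = 13400 × 157 / (7050 × 1560) = 0.1913 d⁻¹.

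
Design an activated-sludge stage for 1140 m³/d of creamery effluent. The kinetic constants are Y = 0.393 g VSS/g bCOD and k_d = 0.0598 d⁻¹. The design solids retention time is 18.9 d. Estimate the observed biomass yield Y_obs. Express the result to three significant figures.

Y_obs ≈ 0.184 g VSS/g bCOD

Y_obs = Y / (1 + k_d θ_c) = 0.393 / (1 + 0.0598 × 18.9) = 0.393 / 2.130 = 0.1845.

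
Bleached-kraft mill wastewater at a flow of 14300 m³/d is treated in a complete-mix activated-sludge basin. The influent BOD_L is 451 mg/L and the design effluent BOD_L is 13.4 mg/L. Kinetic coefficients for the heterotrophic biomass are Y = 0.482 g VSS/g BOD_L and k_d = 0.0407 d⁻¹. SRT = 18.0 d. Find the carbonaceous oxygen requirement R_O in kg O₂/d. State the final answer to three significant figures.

Observed yield with endogenous decay: Y_obs = Y / (1 + k_d·θ_c) = 0.482 / (1 + 0.0407 × 18.0) = 0.482 / 1.733 = 0.2782 g VSS/g BOD_L.
Substrate removed = Q·(S₀ − S) = 14300 m³/d × (451 − 13.4) g/m³ = 6.26×10^6 g/d = 6258 kg/d.
P_X = Y_obs·Q·(S₀ − S) = 0.2782 × 6258 = 1741 kg VSS/d.
R_O = Q·(S₀ − S) − 1.42·P_X = 6258 − 1.42 × 1741 = 3786 kg O₂/d.

R_O ≈ 3790 kg O₂/d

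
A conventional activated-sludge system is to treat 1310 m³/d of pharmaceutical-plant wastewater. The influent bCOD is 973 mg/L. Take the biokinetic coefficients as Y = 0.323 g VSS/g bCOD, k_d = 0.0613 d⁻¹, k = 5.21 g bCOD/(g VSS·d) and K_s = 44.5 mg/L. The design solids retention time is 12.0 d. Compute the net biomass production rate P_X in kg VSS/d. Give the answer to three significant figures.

P_X ≈ 236 kg VSS/d

Effluent substrate depends only on kinetics and SRT: S = K_s(1 + k_d θ_c) / [θ_c(Yk − k_d) − 1] = 44.5 × (1 + 0.0613 × 12.0) / [12.0 × (0.323 × 5.21 − 0.0613) − 1] = 77.23 / 18.46 = 4.184 mg/L.
The observed yield is Y_obs = Y/(1 + k_d·θ_c) = 0.323 / (1 + 0.0613 × 12.0) = 0.323 / 1.736 = 0.1861 g VSS per g bCOD removed.
ΔS = 973 − 4.18 = 968.8 mg/L, so the substrate removal rate is 1310 × 968.8/1000 = 1269 kg bCOD/d.
So the net sludge growth is P_X = 0.1861 × 1269 = 236.2 kg VSS/d.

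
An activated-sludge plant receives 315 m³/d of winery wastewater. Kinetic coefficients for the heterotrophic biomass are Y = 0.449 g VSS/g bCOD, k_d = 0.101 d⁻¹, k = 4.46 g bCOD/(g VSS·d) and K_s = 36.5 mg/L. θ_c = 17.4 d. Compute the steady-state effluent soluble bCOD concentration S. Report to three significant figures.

Effluent substrate depends only on kinetics and SRT: S = K_s(1 + k_d θ_c) / [θ_c(Yk − k_d) − 1] = 36.5 × (1 + 0.101 × 17.4) / [17.4 × (0.449 × 4.46 − 0.101) − 1] = 100.6 / 32.09 = 3.137 mg/L.

S ≈ 3.14 mg/L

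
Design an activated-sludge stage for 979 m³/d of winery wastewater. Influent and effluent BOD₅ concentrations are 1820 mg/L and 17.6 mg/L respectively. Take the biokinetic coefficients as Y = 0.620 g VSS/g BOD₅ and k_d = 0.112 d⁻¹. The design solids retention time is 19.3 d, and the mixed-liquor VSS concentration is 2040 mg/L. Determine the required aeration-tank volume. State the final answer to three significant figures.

Steady-state biomass mass balance: V·X·(1 + k_d·θ_c) = Y·Q·(S₀ − S)·θ_c, so V = 0.620 × 979 × (1820 − 17.6) × 19.3 / [2040 × (1 + 0.112 × 19.3)] = 2.11×10^7 / 6450 = 3274 m³.

V ≈ 3270 m³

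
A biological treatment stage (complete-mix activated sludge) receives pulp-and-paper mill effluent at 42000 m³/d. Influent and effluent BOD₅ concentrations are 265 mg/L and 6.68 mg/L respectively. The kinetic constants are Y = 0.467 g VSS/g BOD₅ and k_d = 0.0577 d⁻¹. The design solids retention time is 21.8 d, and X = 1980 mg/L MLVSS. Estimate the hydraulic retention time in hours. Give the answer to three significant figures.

τ ≈ 14.1 h

Rearranging the biomass balance for a CMAS with decay, V = Y·Q·ΔS·θ_c / [X·(1+k_d θ_c)] = 0.467 × 42000 × (265 − 6.68) × 21.8 / [1980 × (1 + 0.0577 × 21.8)] = 1.1×10^8 / 4471 = 24707 m³.
τ = V/Q = 24707/42000 = 0.5883 d, or 14.12 h.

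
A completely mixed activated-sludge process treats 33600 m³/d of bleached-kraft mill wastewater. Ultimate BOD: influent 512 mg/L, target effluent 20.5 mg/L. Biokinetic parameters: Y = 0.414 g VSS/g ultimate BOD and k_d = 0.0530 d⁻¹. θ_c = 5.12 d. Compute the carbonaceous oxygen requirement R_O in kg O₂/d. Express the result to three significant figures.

The observed yield is Y_obs = Y/(1 + k_d·θ_c) = 0.414 / (1 + 0.0530 × 5.12) = 0.414 / 1.271 = 0.3256 g VSS per g ultimate BOD removed.
Substrate removed = Q·(S₀ − S) = 33600 m³/d × (512 − 20.5) g/m³ = 1.65×10^7 g/d = 16514 kg/d.
P_X = Y_obs·Q·(S₀ − S) = 0.3256 × 16514 = 5378 kg VSS/d.
R_O = Q·ΔS − 1.42 P_X = 16514 − 7636 = 8878 kg O₂/d.

R_O ≈ 8880 kg O₂/d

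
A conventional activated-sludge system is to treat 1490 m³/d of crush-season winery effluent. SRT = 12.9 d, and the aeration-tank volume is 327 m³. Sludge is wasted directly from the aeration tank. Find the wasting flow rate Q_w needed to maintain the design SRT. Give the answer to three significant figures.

For wasting at MLVSS concentration, Q_w = V/θ_c = 327.0/12.9 = 25.35 m³/d.

Q_w ≈ 25.3 m³/d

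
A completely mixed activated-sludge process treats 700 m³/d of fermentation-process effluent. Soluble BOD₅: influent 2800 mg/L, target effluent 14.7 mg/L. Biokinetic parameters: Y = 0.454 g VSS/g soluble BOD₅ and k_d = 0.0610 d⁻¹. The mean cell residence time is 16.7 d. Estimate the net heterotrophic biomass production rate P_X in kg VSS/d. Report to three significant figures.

The observed yield is Y_obs = Y/(1 + k_d·θ_c) = 0.454 / (1 + 0.0610 × 16.7) = 0.454 / 2.019 = 0.2249 g VSS per g soluble BOD₅ removed.
ΔS = 2800 − 14.7 = 2785 mg/L, so the substrate removal rate is 700 × 2785/1000 = 1950 kg soluble BOD₅/d.
Net biomass production P_X = Y_obs × Q·(S₀ − S) = 0.2249 × 1950 = 438.5 kg VSS/d.

P_X ≈ 438 kg VSS/d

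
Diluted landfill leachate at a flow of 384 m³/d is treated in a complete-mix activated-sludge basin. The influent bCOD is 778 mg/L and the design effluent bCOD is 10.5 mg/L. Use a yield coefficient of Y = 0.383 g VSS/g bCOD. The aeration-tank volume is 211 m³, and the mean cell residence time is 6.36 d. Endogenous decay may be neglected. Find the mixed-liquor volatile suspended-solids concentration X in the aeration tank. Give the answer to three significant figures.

X = Y·Q·ΔS·θ_c / V = 0.383 × 384 × (778 − 10.5) × 6.36 / 211 = 3402 mg/L.

X ≈ 3400 mg/L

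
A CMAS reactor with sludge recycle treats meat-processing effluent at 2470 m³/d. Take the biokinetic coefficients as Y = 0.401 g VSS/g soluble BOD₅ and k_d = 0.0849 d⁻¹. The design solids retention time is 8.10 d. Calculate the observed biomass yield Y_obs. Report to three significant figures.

Y_obs ≈ 0.238 g VSS/g soluble BOD₅

Correct the yield for decay: Y_obs = Y/(1 + k_d θ_c) = 0.401 / (1 + 0.0849 × 8.10) = 0.401 / 1.688 = 0.2376.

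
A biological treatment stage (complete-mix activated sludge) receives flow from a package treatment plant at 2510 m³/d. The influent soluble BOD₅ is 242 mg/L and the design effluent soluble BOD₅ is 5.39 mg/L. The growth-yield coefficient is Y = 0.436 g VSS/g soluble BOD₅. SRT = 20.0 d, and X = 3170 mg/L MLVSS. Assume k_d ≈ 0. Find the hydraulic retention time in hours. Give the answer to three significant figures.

Biomass mass balance (decay neglected): V·X = Y·Q·(S₀ − S)·θ_c, so V = 0.436 × 2510 × (242 − 5.39) × 20.0 / 3170 = 1634 m³.
Hydraulic retention time τ = V/Q = 1634 / 2510 = 0.6509 d = 15.62 h.

τ ≈ 15.6 h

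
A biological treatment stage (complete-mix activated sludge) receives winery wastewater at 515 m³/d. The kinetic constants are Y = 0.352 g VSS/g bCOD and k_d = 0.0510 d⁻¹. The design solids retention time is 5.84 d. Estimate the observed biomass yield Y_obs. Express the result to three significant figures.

Y_obs ≈ 0.271 g VSS/g bCOD

Y_obs = Y / (1 + k_d θ_c) = 0.352 / (1 + 0.0510 × 5.84) = 0.352 / 1.298 = 0.2712.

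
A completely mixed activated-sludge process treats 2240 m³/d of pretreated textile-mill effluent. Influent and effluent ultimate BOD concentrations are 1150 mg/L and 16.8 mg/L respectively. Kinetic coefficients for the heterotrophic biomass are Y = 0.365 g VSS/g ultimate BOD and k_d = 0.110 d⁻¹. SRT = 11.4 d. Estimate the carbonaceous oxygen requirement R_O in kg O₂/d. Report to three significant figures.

Correct the yield for decay: Y_obs = Y/(1 + k_d θ_c) = 0.365 / (1 + 0.110 × 11.4) = 0.365 / 2.254 = 0.1619.
Mass of ultimate BOD removed per day: Q(S₀ − S) = 2240 × 1133 g/m³ = 2538 kg/d.
Biomass synthesised: P_X = Y_obs × 2538 = 411.0 kg VSS/d.
R_O = Q·ΔS − 1.42 P_X = 2538 − 583.7 = 1955 kg O₂/d.

R_O ≈ 1950 kg O₂/d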